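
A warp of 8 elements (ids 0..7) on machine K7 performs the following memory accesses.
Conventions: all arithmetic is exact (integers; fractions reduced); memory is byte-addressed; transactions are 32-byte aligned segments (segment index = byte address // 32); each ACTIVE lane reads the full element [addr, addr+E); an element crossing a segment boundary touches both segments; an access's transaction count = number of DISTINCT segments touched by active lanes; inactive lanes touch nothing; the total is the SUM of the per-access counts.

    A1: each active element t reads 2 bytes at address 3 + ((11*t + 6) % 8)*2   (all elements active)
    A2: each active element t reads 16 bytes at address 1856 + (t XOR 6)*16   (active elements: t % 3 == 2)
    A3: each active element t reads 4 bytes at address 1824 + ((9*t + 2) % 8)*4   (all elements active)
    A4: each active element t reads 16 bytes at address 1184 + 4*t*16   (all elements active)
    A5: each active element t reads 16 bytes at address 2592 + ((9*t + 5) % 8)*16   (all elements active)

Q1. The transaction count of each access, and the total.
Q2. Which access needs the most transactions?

A1: 1 transaction
A2: 2 transactions
A3: 1 transaction
A4: 8 transactions
A5: 4 transactions

Answer: 1,2,1,8,4; total 16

Answer: A4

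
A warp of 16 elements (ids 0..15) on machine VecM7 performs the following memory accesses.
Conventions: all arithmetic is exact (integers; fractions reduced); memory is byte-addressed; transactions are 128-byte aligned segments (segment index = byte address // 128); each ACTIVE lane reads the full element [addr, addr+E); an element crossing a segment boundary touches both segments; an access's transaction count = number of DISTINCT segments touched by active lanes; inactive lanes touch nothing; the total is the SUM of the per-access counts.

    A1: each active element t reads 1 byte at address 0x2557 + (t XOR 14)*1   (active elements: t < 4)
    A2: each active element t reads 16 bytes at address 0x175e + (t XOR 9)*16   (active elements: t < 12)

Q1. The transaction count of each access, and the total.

A1: 1 transaction
A2: 3 transactions

Answer: 1,3; total 4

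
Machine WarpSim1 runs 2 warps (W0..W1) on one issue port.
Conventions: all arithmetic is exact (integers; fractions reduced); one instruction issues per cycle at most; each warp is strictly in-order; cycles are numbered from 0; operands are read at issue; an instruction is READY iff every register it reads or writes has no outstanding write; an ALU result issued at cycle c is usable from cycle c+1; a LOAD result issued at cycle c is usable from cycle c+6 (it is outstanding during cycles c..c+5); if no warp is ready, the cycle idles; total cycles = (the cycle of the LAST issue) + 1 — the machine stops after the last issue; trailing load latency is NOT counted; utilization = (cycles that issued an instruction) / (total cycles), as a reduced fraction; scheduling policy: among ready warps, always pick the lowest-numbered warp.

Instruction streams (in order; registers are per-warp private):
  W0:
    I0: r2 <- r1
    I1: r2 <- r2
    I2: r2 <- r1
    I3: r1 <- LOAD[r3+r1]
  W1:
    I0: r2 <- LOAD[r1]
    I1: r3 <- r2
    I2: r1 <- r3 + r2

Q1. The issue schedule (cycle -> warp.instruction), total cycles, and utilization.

cycle 0: W0.I0
cycle 1: W0.I1
cycle 2: W0.I2
cycle 3: W0.I3
cycle 4: W1.I0
cycle 5: idle
cycle 6: idle
cycle 7: idle
cycle 8: idle
cycle 9: idle
cycle 10: W1.I1
cycle 11: W1.I2

Answer: 12 cycles, utilization 7/12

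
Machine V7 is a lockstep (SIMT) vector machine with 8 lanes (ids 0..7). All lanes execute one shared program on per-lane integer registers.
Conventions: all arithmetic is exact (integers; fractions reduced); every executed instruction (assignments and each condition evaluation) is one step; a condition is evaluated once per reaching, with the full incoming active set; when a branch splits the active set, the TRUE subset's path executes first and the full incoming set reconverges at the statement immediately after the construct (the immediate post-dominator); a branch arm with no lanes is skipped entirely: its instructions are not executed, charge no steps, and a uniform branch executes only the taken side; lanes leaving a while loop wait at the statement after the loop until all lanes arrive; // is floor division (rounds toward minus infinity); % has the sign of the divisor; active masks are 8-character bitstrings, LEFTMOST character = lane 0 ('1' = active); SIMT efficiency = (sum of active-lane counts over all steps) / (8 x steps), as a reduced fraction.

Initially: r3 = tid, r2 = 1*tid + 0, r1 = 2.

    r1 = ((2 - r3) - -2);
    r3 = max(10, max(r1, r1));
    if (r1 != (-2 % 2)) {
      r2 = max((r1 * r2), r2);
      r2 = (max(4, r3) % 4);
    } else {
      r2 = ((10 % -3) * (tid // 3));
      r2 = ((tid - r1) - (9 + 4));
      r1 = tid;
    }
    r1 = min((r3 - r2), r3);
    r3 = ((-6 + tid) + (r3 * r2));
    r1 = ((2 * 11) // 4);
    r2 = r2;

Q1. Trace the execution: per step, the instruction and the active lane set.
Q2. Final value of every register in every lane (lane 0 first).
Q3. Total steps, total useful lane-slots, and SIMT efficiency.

step 0: r1 <- ((2 - r3) - -2)        11111111
step 1: r3 <- max(10, max(r1, r1))   11111111
step 2: eval (r1 != (-2 % 2))        11111111
step 3: r2 <- max((r1 * r2), r2)     11110111
step 4: r2 <- (max(4, r3) % 4)       11110111
step 5: r2 <- ((10 % -3) * (tid // 3)) 00001000
step 6: r2 <- ((tid - r1) - (9 + 4)) 00001000
step 7: r1 <- tid                    00001000
step 8: r1 <- min((r3 - r2), r3)     11111111
step 9: r3 <- ((-6 + tid) + (r3 * r2)) 11111111
step 10: r1 <- ((2 * 11) // 4)        11111111
step 11: r2 <- r2                     11111111

Answer: 12 steps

r3: 14,15,16,17,-92,19,20,21
r2: 2,2,2,2,-9,2,2,2
r1: 5,5,5,5,5,5,5,5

steps = 12; useful = 73; efficiency = 73/96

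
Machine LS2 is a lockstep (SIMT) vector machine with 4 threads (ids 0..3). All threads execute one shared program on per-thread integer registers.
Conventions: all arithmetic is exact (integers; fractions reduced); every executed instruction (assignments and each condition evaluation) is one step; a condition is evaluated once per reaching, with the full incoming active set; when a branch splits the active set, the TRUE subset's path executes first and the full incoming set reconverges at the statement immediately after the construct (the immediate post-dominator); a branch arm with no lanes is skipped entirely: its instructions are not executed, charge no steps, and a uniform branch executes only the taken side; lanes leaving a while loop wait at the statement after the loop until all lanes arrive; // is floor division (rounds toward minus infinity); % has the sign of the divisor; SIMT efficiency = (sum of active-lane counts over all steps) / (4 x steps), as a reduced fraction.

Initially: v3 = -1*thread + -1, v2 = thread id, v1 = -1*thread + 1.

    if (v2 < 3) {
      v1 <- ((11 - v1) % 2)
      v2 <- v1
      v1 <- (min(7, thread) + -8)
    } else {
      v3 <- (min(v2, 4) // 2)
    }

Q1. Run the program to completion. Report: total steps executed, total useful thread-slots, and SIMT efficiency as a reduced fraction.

Answer: 5 steps, 14 useful, 7/10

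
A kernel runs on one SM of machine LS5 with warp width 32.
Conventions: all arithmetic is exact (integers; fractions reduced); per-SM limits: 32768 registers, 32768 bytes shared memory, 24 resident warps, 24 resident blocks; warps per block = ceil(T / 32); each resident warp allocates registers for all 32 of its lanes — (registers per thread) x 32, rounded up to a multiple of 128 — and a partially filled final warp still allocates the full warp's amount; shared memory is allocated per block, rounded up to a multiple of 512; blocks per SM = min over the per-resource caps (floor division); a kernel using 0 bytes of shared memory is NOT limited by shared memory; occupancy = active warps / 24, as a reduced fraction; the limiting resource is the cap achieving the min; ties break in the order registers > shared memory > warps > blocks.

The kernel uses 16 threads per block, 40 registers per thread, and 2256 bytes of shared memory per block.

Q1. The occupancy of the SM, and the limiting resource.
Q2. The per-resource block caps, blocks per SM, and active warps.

Answer: occupancy 1/2, limited by shared memory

registers: 25 blocks
shared memory: 12 blocks
warps: 24 blocks
blocks: 24 blocks

Answer: 12 blocks, 12 active warps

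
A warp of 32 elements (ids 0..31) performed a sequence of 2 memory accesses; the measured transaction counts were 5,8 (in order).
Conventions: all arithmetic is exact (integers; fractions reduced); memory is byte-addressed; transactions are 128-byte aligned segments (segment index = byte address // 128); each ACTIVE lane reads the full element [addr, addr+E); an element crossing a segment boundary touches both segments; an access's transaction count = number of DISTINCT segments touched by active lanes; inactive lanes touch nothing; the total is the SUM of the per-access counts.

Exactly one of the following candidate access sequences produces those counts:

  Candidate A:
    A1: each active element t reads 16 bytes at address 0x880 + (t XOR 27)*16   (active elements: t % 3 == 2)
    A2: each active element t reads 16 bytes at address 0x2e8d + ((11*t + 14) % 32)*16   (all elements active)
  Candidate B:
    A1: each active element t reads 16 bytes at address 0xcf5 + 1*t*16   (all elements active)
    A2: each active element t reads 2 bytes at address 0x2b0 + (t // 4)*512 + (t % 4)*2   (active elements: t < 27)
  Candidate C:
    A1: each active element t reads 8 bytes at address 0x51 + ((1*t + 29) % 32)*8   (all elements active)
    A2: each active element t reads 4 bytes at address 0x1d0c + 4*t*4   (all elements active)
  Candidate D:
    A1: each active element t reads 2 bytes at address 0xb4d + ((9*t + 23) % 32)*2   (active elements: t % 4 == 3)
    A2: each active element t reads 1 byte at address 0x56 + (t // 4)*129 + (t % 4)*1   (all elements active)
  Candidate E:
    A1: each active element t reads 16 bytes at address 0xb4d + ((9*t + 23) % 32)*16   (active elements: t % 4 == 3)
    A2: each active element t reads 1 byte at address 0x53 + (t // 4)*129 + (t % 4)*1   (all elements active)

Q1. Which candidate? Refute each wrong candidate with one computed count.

A: A1 gives 4 transactions, not 5
B: A2 gives 7 transactions, not 8
C: A1 gives 3 transactions, not 5
D: A1 gives 2 transactions, not 5
E: all counts match (5,8)

Answer: E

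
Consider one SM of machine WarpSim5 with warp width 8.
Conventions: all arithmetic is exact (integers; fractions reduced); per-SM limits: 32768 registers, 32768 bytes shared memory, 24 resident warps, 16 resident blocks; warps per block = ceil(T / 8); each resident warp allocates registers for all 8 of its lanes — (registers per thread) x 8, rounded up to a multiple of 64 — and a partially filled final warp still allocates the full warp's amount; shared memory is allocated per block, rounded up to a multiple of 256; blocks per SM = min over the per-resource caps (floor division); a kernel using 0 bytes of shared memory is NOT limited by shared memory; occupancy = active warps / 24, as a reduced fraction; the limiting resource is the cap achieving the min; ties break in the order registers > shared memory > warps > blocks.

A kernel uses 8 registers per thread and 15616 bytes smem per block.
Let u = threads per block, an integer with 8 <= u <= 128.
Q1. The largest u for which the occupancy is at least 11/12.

Answer: u = 96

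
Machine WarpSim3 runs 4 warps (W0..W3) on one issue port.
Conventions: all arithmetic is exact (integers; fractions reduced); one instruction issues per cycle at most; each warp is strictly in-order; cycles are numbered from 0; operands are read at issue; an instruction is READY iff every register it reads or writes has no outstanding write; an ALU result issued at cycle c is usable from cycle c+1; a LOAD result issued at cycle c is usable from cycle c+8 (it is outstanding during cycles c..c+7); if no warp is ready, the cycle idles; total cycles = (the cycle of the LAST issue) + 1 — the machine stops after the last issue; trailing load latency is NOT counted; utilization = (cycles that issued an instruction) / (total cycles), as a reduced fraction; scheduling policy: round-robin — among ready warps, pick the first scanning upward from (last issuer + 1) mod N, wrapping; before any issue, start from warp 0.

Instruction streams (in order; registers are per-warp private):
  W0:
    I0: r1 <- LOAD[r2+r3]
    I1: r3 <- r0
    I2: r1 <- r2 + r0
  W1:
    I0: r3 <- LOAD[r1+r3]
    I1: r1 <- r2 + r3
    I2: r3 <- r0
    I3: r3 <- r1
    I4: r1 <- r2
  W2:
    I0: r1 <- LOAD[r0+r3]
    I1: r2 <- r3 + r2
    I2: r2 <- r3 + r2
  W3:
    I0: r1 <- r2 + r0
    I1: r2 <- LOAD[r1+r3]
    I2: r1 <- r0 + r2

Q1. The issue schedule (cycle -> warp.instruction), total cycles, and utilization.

cycle 0: W0.I0
cycle 1: W1.I0
cycle 2: W2.I0
cycle 3: W3.I0
cycle 4: W0.I1
cycle 5: W2.I1
cycle 6: W3.I1
cycle 7: W2.I2
cycle 8: W0.I2
cycle 9: W1.I1
cycle 10: W1.I2
cycle 11: W1.I3
cycle 12: W1.I4
cycle 13: idle
cycle 14: W3.I2

Answer: 15 cycles, utilization 14/15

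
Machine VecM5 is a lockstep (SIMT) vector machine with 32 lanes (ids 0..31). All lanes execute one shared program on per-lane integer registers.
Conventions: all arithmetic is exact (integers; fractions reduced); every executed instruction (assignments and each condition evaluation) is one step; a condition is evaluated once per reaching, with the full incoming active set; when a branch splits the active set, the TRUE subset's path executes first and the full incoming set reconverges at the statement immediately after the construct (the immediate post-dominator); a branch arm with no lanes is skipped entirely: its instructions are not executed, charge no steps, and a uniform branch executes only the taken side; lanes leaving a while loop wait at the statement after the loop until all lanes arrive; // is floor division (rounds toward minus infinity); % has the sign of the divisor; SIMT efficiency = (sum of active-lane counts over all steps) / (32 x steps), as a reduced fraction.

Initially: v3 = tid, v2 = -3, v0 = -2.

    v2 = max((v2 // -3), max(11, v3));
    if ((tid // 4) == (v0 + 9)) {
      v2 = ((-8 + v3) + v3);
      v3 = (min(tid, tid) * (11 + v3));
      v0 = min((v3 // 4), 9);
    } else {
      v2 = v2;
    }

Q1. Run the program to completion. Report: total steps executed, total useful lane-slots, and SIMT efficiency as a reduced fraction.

Answer: 6 steps, 104 useful, 13/24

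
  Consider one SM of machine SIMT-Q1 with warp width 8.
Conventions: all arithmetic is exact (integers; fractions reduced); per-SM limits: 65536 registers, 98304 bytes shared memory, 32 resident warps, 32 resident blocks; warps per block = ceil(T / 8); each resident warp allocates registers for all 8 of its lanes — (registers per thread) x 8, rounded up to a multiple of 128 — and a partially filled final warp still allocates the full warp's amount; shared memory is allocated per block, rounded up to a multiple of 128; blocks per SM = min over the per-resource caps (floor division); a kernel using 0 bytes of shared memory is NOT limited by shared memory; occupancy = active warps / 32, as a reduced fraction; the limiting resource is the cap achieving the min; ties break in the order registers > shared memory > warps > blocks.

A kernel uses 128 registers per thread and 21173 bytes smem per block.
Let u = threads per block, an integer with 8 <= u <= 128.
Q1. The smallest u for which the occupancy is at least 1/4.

Answer: u = 9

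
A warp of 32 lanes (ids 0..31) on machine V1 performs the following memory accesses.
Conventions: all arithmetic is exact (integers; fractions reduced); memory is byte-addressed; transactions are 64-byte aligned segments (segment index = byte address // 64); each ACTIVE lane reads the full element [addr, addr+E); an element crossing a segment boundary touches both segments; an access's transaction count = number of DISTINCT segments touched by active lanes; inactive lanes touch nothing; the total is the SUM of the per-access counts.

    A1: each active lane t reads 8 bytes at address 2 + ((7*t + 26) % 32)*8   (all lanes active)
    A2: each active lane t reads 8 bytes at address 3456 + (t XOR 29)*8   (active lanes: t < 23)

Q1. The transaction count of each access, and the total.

A1: 5 transactions
A2: 3 transactions

Answer: 5,3; total 8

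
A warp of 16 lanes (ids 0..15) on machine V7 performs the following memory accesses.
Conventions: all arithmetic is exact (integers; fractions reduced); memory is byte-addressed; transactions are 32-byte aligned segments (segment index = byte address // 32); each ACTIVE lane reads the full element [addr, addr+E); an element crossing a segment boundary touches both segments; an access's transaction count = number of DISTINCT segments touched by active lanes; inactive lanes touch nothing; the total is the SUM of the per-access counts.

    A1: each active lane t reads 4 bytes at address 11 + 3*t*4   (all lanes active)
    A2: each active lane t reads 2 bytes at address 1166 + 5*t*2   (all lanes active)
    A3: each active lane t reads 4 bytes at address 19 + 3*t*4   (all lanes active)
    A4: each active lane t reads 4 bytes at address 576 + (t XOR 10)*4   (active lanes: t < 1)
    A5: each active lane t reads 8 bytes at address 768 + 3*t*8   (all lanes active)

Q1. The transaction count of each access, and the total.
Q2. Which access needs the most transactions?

A1: 7 transactions
A2: 6 transactions
A3: 7 transactions
A4: 1 transaction
A5: 12 transactions

Answer: 7,6,7,1,12; total 33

Answer: A5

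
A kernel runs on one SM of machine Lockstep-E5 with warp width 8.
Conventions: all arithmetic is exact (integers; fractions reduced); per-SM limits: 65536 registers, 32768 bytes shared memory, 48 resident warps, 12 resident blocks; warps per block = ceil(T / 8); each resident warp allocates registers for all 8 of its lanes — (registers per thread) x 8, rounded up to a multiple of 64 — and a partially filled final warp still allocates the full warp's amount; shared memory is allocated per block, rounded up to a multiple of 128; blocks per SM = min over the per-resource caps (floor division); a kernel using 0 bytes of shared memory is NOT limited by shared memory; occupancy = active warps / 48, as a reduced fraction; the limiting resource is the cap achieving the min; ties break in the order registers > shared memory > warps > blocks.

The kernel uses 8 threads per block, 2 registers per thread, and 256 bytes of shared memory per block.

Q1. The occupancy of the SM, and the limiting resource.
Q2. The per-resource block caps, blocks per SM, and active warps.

Answer: occupancy 1/4, limited by blocks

registers: 1024 blocks
shared memory: 128 blocks
warps: 48 blocks
blocks: 12 blocks

Answer: 12 blocks, 12 active warps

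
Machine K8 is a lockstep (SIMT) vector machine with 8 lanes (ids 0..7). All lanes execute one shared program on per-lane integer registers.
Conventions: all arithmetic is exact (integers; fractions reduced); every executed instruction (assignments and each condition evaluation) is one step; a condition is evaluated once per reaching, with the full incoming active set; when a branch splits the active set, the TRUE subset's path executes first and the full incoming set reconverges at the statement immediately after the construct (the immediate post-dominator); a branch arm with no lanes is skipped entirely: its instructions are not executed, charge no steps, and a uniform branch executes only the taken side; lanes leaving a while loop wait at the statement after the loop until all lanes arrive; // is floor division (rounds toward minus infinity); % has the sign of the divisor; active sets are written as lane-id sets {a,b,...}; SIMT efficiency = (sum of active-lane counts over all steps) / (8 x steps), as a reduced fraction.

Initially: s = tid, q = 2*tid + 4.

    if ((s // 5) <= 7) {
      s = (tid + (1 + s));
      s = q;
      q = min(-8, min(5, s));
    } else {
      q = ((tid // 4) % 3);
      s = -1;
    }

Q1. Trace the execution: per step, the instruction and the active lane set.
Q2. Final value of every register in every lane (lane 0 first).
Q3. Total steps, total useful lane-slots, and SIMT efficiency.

step 0: eval ((s // 5) <= 7)         {0,1,2,3,4,5,6,7}
step 1: s <- (tid + (1 + s))         {0,1,2,3,4,5,6,7}
step 2: s <- q                       {0,1,2,3,4,5,6,7}
step 3: q <- min(-8, min(5, s))      {0,1,2,3,4,5,6,7}

Answer: 4 steps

s: 4,6,8,10,12,14,16,18
q: -8,-8,-8,-8,-8,-8,-8,-8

steps = 4; useful = 32; efficiency = 32/32 = 1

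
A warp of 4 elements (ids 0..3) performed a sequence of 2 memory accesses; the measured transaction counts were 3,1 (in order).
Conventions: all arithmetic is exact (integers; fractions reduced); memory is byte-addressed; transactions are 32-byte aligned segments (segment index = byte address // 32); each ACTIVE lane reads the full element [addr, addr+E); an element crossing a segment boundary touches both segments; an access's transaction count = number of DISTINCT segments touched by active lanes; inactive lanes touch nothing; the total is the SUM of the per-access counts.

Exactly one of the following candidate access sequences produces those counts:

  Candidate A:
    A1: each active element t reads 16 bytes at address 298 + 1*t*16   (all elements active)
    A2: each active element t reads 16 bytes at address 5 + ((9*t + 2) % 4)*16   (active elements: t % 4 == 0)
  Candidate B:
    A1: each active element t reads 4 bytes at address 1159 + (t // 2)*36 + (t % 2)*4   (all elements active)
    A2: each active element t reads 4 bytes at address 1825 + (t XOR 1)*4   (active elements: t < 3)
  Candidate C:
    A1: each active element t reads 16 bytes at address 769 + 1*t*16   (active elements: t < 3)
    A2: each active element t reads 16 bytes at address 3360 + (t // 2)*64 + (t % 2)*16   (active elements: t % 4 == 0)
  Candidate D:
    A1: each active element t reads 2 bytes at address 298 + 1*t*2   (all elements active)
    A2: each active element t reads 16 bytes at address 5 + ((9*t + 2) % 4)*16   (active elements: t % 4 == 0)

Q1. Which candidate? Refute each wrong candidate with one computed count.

B: A1 gives 2 transactions, not 3
C: A1 gives 2 transactions, not 3
D: A1 gives 1 transaction, not 3
A: all counts match (3,1)

Answer: A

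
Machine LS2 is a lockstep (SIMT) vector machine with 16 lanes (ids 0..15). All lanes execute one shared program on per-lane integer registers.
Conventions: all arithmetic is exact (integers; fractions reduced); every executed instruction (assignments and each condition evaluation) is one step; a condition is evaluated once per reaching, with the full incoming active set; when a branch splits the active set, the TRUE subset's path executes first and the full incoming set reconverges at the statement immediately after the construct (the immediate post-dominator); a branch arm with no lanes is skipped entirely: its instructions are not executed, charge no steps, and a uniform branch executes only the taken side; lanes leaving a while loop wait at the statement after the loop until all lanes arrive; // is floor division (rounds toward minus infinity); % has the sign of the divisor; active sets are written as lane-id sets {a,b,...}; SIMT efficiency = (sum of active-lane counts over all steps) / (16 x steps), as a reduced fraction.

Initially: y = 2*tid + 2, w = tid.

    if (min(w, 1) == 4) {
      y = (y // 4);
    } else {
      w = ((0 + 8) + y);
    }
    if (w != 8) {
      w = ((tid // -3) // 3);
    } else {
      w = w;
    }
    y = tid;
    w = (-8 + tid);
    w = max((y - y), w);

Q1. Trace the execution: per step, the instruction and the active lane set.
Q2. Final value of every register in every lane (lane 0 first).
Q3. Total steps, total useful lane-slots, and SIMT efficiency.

step 0: eval (min(w, 1) == 4)        {0,1,2,3,4,5,6,7,8,9,10,11,12,13,14,15}
step 1: w <- ((0 + 8) + y)           {0,1,2,3,4,5,6,7,8,9,10,11,12,13,14,15}
step 2: eval (w != 8)                {0,1,2,3,4,5,6,7,8,9,10,11,12,13,14,15}
step 3: w <- ((tid // -3) // 3)      {0,1,2,3,4,5,6,7,8,9,10,11,12,13,14,15}
step 4: y <- tid                     {0,1,2,3,4,5,6,7,8,9,10,11,12,13,14,15}
step 5: w <- (-8 + tid)              {0,1,2,3,4,5,6,7,8,9,10,11,12,13,14,15}
step 6: w <- max((y - y), w)         {0,1,2,3,4,5,6,7,8,9,10,11,12,13,14,15}

Answer: 7 steps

y: 0,1,2,3,4,5,6,7,8,9,10,11,12,13,14,15
w: 0,0,0,0,0,0,0,0,0,1,2,3,4,5,6,7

steps = 7; useful = 112; efficiency = 112/112 = 1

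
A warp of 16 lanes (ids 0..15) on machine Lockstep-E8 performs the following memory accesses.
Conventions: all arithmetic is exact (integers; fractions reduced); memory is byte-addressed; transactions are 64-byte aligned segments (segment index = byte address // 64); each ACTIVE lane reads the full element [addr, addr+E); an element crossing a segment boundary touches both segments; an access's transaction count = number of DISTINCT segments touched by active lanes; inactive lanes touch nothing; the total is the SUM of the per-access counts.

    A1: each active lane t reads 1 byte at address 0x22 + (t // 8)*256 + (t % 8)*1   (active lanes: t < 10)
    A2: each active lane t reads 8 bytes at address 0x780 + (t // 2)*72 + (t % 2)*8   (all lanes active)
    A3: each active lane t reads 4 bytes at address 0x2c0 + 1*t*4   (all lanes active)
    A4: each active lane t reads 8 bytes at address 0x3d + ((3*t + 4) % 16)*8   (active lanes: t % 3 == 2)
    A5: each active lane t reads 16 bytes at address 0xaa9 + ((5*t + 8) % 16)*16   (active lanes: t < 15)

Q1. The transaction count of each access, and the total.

A1: 2 transactions
A2: 9 transactions
A3: 1 transaction
A4: 2 transactions
A5: 5 transactions

Answer: 2,9,1,2,5; total 19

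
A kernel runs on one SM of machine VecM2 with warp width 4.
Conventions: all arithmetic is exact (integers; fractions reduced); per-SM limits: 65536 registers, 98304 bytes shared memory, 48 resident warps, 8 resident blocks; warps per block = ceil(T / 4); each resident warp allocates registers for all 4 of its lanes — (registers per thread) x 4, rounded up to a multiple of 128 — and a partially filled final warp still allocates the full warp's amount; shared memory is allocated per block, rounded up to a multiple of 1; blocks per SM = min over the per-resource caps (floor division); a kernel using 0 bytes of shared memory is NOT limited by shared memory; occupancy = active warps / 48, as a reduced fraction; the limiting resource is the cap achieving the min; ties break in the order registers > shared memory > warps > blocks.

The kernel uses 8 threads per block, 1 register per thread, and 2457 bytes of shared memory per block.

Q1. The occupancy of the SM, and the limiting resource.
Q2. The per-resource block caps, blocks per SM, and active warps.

Answer: occupancy 1/3, limited by blocks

registers: 256 blocks
shared memory: 40 blocks
warps: 24 blocks
blocks: 8 blocks

Answer: 8 blocks, 16 active warps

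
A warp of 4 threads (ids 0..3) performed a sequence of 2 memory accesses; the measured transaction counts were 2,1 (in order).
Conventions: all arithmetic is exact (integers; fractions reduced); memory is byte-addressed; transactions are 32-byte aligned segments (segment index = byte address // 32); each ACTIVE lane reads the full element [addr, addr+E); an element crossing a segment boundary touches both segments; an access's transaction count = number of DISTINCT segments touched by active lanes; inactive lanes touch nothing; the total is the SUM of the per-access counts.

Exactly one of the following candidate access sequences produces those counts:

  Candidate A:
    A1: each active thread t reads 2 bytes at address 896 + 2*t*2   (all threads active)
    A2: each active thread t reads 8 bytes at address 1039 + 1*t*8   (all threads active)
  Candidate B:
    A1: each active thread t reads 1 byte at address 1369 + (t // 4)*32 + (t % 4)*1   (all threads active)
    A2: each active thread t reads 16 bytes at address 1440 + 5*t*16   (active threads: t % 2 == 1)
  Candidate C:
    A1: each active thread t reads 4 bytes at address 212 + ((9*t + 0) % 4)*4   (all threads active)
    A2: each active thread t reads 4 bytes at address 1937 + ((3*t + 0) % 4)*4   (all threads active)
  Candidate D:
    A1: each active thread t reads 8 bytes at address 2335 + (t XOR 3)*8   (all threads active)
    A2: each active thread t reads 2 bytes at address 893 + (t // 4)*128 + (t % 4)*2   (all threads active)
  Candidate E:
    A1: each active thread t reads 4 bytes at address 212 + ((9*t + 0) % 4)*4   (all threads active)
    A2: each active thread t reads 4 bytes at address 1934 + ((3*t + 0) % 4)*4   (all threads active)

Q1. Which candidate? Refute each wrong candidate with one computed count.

A: A1 gives 1 transaction, not 2
B: A1 gives 1 transaction, not 2
C: A2 gives 2 transactions, not 1
D: A2 gives 2 transactions, not 1
E: all counts match (2,1)

Answer: E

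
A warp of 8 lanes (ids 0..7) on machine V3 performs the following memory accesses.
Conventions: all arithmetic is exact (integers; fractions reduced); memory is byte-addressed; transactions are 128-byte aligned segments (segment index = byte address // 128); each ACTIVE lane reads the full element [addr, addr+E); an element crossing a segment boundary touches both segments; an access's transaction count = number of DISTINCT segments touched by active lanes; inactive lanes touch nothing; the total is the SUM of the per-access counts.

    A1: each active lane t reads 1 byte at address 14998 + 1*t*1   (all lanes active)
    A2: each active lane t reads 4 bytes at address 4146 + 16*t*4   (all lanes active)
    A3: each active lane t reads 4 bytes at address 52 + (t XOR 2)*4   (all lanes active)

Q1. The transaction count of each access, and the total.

A1: 1 transaction
A2: 4 transactions
A3: 1 transaction

Answer: 1,4,1; total 6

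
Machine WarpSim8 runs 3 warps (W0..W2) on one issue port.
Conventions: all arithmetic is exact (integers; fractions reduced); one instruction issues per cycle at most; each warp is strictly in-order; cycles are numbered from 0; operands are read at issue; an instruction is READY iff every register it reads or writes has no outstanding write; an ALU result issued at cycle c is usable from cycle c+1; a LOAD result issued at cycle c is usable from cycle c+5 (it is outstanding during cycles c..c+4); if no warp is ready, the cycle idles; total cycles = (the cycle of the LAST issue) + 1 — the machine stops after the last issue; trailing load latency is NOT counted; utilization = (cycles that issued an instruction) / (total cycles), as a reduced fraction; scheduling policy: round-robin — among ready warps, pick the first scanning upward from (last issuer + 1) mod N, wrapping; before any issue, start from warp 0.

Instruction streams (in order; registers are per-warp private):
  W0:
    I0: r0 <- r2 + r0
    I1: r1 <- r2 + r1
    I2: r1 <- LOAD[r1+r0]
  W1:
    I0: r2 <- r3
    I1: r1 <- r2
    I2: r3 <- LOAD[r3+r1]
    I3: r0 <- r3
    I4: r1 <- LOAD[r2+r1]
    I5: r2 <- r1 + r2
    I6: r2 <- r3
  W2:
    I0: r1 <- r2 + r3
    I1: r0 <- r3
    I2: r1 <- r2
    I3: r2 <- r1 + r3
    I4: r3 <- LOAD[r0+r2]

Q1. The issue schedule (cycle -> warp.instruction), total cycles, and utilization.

cycle 0: W0.I0
cycle 1: W1.I0
cycle 2: W2.I0
cycle 3: W0.I1
cycle 4: W1.I1
cycle 5: W2.I1
cycle 6: W0.I2
cycle 7: W1.I2
cycle 8: W2.I2
cycle 9: W2.I3
cycle 10: W2.I4
cycle 11: idle
cycle 12: W1.I3
cycle 13: W1.I4
cycle 14: idle
cycle 15: idle
cycle 16: idle
cycle 17: idle
cycle 18: W1.I5
cycle 19: W1.I6

Answer: 20 cycles, utilization 3/4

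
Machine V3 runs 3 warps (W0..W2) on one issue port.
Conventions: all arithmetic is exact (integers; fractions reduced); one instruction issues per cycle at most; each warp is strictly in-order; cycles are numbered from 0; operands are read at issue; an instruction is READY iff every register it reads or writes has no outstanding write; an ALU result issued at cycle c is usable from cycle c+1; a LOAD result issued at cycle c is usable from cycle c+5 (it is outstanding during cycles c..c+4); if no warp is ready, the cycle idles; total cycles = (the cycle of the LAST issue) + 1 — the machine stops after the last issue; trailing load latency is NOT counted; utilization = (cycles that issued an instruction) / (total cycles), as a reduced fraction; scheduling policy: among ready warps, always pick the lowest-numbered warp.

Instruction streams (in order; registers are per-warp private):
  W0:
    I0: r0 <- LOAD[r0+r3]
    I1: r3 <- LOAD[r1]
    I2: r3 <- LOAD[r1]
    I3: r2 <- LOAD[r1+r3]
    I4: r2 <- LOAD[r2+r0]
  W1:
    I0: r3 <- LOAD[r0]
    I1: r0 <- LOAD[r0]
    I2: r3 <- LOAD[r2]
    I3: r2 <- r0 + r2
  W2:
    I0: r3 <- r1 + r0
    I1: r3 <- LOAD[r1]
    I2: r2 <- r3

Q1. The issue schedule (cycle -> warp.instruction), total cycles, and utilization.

cycle 0: W0.I0
cycle 1: W0.I1
cycle 2: W1.I0
cycle 3: W1.I1
cycle 4: W2.I0
cycle 5: W2.I1
cycle 6: W0.I2
cycle 7: W1.I2
cycle 8: W1.I3
cycle 9: idle
cycle 10: W2.I2
cycle 11: W0.I3
cycle 12: idle
cycle 13: idle
cycle 14: idle
cycle 15: idle
cycle 16: W0.I4

Answer: 17 cycles, utilization 12/17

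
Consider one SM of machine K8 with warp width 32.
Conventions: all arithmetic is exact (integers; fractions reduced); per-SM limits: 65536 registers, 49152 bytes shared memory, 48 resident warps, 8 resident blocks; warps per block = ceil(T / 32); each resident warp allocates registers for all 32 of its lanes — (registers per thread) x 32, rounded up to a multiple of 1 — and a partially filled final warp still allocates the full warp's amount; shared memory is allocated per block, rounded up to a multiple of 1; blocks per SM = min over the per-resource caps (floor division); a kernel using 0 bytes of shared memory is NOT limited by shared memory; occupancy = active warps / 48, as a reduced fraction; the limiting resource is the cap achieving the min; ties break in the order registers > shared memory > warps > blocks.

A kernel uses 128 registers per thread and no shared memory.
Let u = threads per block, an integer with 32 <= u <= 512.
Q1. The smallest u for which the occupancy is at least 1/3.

Answer: u = 33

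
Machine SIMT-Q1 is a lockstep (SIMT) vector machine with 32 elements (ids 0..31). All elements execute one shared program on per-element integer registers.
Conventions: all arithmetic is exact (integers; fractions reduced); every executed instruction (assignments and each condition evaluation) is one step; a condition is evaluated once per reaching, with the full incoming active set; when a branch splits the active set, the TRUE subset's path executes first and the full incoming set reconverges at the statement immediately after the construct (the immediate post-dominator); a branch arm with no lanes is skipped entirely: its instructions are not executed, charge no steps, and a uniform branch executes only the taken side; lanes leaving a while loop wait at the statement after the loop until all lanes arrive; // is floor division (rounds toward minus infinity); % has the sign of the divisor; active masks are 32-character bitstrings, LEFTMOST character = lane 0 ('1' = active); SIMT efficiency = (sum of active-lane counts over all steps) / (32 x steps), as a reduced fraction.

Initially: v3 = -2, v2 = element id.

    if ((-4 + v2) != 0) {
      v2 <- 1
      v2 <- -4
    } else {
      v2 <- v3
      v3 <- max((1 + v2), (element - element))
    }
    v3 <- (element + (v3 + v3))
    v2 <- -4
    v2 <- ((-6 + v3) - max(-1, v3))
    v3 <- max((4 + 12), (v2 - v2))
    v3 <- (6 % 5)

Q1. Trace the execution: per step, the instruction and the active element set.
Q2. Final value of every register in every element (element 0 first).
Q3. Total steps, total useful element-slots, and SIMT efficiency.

step 0: eval ((-4 + v2) != 0)        11111111111111111111111111111111
step 1: v2 <- 1                      11110111111111111111111111111111
step 2: v2 <- -4                     11110111111111111111111111111111
step 3: v2 <- v3                     00001000000000000000000000000000
step 4: v3 <- max((1 + v2), (element - element)) 00001000000000000000000000000000
step 5: v3 <- (element + (v3 + v3))  11111111111111111111111111111111
step 6: v2 <- -4                     11111111111111111111111111111111
step 7: v2 <- ((-6 + v3) - max(-1, v3)) 11111111111111111111111111111111
step 8: v3 <- max((4 + 12), (v2 - v2)) 11111111111111111111111111111111
step 9: v3 <- (6 % 5)                11111111111111111111111111111111

Answer: 10 steps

v3: 1,1,1,1,1,1,1,1,1,1,1,1,1,1,1,1,1,1,1,1,1,1,1,1,1,1,1,1,1,1,1,1
v2: -9,-8,-7,-6,-6,-6,-6,-6,-6,-6,-6,-6,-6,-6,-6,-6,-6,-6,-6,-6,-6,-6,-6,-6,-6,-6,-6,-6,-6,-6,-6,-6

steps = 10; useful = 256; efficiency = 256/320 = 4/5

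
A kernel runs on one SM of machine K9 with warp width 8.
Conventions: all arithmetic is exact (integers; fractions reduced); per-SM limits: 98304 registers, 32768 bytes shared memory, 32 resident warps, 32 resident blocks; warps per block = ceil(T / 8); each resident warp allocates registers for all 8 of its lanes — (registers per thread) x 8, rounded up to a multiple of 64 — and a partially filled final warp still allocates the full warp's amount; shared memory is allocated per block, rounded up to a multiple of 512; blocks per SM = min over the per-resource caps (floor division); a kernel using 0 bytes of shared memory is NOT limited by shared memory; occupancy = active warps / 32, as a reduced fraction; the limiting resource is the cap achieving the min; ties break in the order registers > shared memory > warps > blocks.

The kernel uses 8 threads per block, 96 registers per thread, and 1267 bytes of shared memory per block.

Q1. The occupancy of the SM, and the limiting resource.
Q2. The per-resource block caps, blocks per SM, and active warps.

Answer: occupancy 21/32, limited by shared memory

registers: 128 blocks
shared memory: 21 blocks
warps: 32 blocks
blocks: 32 blocks

Answer: 21 blocks, 21 active warps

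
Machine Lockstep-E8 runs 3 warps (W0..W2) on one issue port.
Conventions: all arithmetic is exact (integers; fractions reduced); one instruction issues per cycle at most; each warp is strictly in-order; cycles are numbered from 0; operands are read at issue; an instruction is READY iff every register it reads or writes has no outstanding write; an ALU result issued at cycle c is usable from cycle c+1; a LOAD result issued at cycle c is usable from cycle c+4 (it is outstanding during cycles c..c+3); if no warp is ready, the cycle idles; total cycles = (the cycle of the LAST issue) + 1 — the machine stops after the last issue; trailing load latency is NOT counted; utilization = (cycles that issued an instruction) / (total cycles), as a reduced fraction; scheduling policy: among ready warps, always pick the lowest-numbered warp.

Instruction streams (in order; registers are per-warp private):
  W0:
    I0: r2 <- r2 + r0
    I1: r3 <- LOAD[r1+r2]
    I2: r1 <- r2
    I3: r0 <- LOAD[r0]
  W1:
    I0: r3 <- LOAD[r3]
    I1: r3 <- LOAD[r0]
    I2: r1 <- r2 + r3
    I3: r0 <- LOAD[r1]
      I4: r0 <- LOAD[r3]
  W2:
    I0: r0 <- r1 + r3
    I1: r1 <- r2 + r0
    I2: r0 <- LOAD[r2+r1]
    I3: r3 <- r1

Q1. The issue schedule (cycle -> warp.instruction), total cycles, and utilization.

cycle 0: W0.I0
cycle 1: W0.I1
cycle 2: W0.I2
cycle 3: W0.I3
cycle 4: W1.I0
cycle 5: W2.I0
cycle 6: W2.I1
cycle 7: W2.I2
cycle 8: W1.I1
cycle 9: W2.I3
cycle 10: idle
cycle 11: idle
cycle 12: W1.I2
cycle 13: W1.I3
cycle 14: idle
cycle 15: idle
cycle 16: idle
cycle 17: W1.I4

Answer: 18 cycles, utilization 13/18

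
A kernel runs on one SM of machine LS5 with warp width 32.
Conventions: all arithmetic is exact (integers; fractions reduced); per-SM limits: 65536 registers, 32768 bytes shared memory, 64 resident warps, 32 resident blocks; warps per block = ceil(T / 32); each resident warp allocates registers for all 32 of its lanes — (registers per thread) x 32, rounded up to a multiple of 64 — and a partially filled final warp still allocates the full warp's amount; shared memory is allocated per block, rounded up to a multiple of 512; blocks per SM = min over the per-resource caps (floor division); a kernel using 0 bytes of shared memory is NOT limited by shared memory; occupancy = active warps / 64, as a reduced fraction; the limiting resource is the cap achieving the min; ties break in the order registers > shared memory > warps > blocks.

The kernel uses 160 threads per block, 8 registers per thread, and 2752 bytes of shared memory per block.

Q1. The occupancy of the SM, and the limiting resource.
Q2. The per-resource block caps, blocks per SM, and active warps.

Answer: occupancy 25/32, limited by shared memory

registers: 51 blocks
shared memory: 10 blocks
warps: 12 blocks
blocks: 32 blocks

Answer: 10 blocks, 50 active warps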